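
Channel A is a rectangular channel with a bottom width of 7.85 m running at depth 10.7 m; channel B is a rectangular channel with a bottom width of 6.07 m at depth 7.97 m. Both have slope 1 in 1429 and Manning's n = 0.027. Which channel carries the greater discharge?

channel A

Channel A: Flow area A = b·y = 7.85 × 10.7 = 83.99 m². Wetted perimeter P = b + 2y = 7.85 + 2×10.7 = 29.25 m. Hydraulic radius R = A/P = 83.99/29.25 = 2.872 m. Q_A = (1/0.027)·83.99·2.872^(2/3)·√0.0006998 = 166.3 m³/s.
Channel B: Flow area A = b·y = 6.07 × 7.97 = 48.38 m². Wetted perimeter P = b + 2y = 6.07 + 2×7.97 = 22.01 m. Hydraulic radius R = A/P = 48.38/22.01 = 2.198 m. Q_B = (1/0.027)·48.38·2.198^(2/3)·√0.0006998 = 80.13 m³/s.
Q_A = 166.3 m³/s vs Q_B = 80.13 m³/s, so channel A carries more.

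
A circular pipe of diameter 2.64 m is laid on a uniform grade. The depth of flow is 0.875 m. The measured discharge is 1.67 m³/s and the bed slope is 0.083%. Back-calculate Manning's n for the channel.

n = 0.017

For a circular section of diameter D = 2.64 m at depth y = 0.875 m, the central angle is θ = 2 arccos(1 − 2y/D) = 2.454 rad. Then A = (D²/8)(θ − sin θ) = 1.585 m² and P = Dθ/2 = 3.239 m.
Hydraulic radius R = A/P = 1.585/3.239 = 0.4893 m.
Rearranging Manning's equation: n = (1/Q) A R^(2/3) S^(1/2) = (1/1.67) × 1.585 × 0.4893^(2/3) × √0.00083 = 0.017.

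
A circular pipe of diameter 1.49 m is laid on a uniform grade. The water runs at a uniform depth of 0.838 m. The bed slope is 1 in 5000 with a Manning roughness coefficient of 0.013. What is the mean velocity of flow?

For a circular section of diameter D = 1.49 m at depth y = 0.838 m, the central angle is θ = 2 arccos(1 − 2y/D) = 3.392 rad. Then A = (D²/8)(θ − sin θ) = 1.01 m² and P = Dθ/2 = 2.527 m.
Hydraulic radius R = A/P = 1.01/2.527 = 0.3997 m.
From Manning's equation, V = (1/n) R^(2/3) S^(1/2) = (1/0.013) × 0.3997^(2/3) × 0.0002^(1/2) = 0.59 m/s.

V = 0.59 m/s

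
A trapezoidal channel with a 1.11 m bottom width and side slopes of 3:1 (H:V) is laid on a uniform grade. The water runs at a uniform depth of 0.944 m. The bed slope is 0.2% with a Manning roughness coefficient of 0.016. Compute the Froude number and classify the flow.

With bottom width b = 1.11 m and side slope z = 3: A = (b + zy)y = (1.11 + 3×0.944)×0.944 = 3.721 m²; P = b + 2y√(1+z²) = 1.11 + 2×0.944×3.162 = 7.08 m.
Hydraulic radius R = A/P = 3.721/7.08 = 0.5256 m.
V = (1/n) R^(2/3) √S = (1/0.016) × 0.5256^(2/3) × √0.002 = 1.82 m/s. Hydraulic depth D_h = A/T = 3.721/6.774 = 0.5493 m.
Froude number Fr = V/√(g·D_h) = 1.82/√(9.81×0.5493) = 0.784, which is less than 1, so the flow is subcritical.

subcritical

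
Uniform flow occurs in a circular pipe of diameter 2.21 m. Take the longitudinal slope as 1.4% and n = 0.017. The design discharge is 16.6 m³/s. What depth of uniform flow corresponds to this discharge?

y_n = 1.68 m

Manning's equation rearranged: A R^(2/3) = nQ / (1·√S) = 0.017 × 16.6 / (√0.014) = 2.385.
Try y = 1.16 m: A R^(2/3) = 1.401 — low.
Try y = 2.01 m: A R^(2/3) = 2.763 — high.
Try y = 1.68 m: A R^(2/3) = 2.392 — ≈ 2.385.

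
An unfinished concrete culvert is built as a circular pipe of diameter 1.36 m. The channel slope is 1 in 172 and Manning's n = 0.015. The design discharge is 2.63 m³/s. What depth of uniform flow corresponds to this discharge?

y_n = 0.863 m

Manning's equation rearranged: A R^(2/3) = nQ / (1·√S) = 0.015 × 2.63 / (√0.005814) = 0.5174.
At y = 1.08 m: A R^(2/3) = 0.6867 — too large.
At y = 0.687 m: A R^(2/3) = 0.36 — too small.
At y = 0.863 m: A R^(2/3) = 0.517 — matches.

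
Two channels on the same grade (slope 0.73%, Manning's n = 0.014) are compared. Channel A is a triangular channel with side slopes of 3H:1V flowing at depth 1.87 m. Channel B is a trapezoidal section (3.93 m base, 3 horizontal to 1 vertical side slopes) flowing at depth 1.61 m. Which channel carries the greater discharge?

channel B

Channel A: For a triangular section with side slope z = 3: A = zy² = 3×1.87² = 10.49 m²; P = 2y√(1+z²) = 2×1.87×3.162 = 11.83 m. Hydraulic radius R = A/P = 10.49/11.83 = 0.887 m. Q_A = (1/0.014)·10.49·0.887^(2/3)·√0.0073 = 59.11 m³/s.
Channel B: With bottom width b = 3.93 m and side slope z = 3: A = (b + zy)y = (3.93 + 3×1.61)×1.61 = 14.1 m²; P = b + 2y√(1+z²) = 3.93 + 2×1.61×3.162 = 14.11 m. Hydraulic radius R = A/P = 14.1/14.11 = 0.9994 m. Q_B = (1/0.014)·14.1·0.9994^(2/3)·√0.0073 = 86.04 m³/s.
Q_A = 59.11 m³/s vs Q_B = 86.04 m³/s, so channel B carries more.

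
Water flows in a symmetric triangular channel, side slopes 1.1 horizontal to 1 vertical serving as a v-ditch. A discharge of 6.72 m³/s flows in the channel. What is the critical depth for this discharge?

y_c = 1.5 m

At critical depth, Q² T / (g A³) = 1, i.e. A³/T = Q²/g = 6.72²/9.81 = 4.603.
Try y = 1.73 m: A³/T = 9.375 — over.
Try y = 1.09 m: A³/T = 0.9309 — short.
Try y = 1.5 m: A³/T = 4.594 — close enough.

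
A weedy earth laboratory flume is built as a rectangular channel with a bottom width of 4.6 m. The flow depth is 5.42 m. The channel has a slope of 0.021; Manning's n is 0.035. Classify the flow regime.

subcritical

Flow area A = b·y = 4.6 × 5.42 = 24.93 m². Wetted perimeter P = b + 2y = 4.6 + 2×5.42 = 15.44 m.
Hydraulic radius R = A/P = 24.93/15.44 = 1.615 m.
V = (1/n) R^(2/3) √S = (1/0.035) × 1.615^(2/3) × √0.021 = 5.699 m/s. Hydraulic depth D_h = A/T = 24.93/4.6 = 5.42 m.
Froude number Fr = V/√(g·D_h) = 5.699/√(9.81×5.42) = 0.782, which is less than 1, so the flow is subcritical.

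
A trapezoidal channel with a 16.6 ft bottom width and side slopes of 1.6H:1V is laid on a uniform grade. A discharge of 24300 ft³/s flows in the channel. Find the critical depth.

y_c = 22.4 ft

At critical depth, Q² T / (g A³) = 1, i.e. A³/T = Q²/g = 24300²/32.2 = 18340000.
At y = 24.6 ft: A³/T = 27370000 — too large.
At y = 16.3 ft: A³/T = 4897000 — too small.
At y = 22.4 ft: A³/T = 18360000 — ≈ 18340000.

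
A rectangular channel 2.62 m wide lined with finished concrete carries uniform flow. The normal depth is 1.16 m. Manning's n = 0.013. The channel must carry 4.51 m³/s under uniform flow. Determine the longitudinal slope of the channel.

S = 0.000711

Flow area A = b·y = 2.62 × 1.16 = 3.039 m². Wetted perimeter P = b + 2y = 2.62 + 2×1.16 = 4.94 m.
Hydraulic radius R = A/P = 3.039/4.94 = 0.6152 m.
From Manning's equation, S = [nQ / (1 A R^(2/3))]² = [0.013 × 4.51 / (1 × 3.039 × 0.6152^(2/3))]² = 0.000711.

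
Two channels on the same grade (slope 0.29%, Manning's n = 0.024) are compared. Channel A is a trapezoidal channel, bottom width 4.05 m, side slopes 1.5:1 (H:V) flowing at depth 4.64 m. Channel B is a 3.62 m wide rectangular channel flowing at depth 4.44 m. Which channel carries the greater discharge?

Channel A: With bottom width b = 4.05 m and side slope z = 1.5: A = (b + zy)y = (4.05 + 1.5×4.64)×4.64 = 51.09 m²; P = b + 2y√(1+z²) = 4.05 + 2×4.64×1.803 = 20.78 m. Hydraulic radius R = A/P = 51.09/20.78 = 2.458 m. Q_A = (1/0.024)·51.09·2.458^(2/3)·√0.0029 = 208.8 m³/s.
Channel B: Flow area A = b·y = 3.62 × 4.44 = 16.07 m². Wetted perimeter P = b + 2y = 3.62 + 2×4.44 = 12.5 m. Hydraulic radius R = A/P = 16.07/12.5 = 1.286 m. Q_B = (1/0.024)·16.07·1.286^(2/3)·√0.0029 = 42.64 m³/s.
Q_A = 208.8 m³/s vs Q_B = 42.64 m³/s, so channel A carries more.

channel A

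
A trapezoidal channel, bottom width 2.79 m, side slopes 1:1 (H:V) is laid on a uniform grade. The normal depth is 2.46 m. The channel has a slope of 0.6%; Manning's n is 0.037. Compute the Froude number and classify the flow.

With bottom width b = 2.79 m and side slope z = 1: A = (b + zy)y = (2.79 + 1×2.46)×2.46 = 12.91 m²; P = b + 2y√(1+z²) = 2.79 + 2×2.46×1.414 = 9.748 m.
Hydraulic radius R = A/P = 12.91/9.748 = 1.325 m.
V = (1/n) R^(2/3) √S = (1/0.037) × 1.325^(2/3) × √0.006 = 2.525 m/s. Hydraulic depth D_h = A/T = 12.91/7.71 = 1.675 m.
Froude number Fr = V/√(g·D_h) = 2.525/√(9.81×1.675) = 0.623, which is less than 1, so the flow is subcritical.

subcritical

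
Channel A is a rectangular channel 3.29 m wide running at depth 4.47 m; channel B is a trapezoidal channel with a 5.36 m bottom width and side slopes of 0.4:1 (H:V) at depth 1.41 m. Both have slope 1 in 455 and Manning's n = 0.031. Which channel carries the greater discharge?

channel A

Channel A: Flow area A = b·y = 3.29 × 4.47 = 14.71 m². Wetted perimeter P = b + 2y = 3.29 + 2×4.47 = 12.23 m. Hydraulic radius R = A/P = 14.71/12.23 = 1.202 m. Q_A = (1/0.031)·14.71·1.202^(2/3)·√0.002198 = 25.15 m³/s.
Channel B: With bottom width b = 5.36 m and side slope z = 0.4: A = (b + zy)y = (5.36 + 0.4×1.41)×1.41 = 8.353 m²; P = b + 2y√(1+z²) = 5.36 + 2×1.41×1.077 = 8.397 m. Hydraulic radius R = A/P = 8.353/8.397 = 0.9947 m. Q_B = (1/0.031)·8.353·0.9947^(2/3)·√0.002198 = 12.59 m³/s.
Q_A = 25.15 m³/s vs Q_B = 12.59 m³/s, so channel A carries more.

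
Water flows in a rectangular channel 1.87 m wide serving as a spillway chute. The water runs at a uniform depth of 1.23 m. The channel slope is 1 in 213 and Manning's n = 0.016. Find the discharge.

Flow area A = b·y = 1.87 × 1.23 = 2.3 m². Wetted perimeter P = b + 2y = 1.87 + 2×1.23 = 4.33 m.
Hydraulic radius R = A/P = 2.3/4.33 = 0.5312 m.
Manning's equation: Q = (1/n) A R^(2/3) S^(1/2) = (1/0.016) × 2.3 × 0.5312^(2/3) × 0.004695^(1/2) = 6.46 m³/s.

Q = 6.46 m³/s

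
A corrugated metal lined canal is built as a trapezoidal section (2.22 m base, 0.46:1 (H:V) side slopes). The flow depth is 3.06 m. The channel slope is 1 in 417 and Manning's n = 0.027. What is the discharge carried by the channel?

With bottom width b = 2.22 m and side slope z = 0.46: A = (b + zy)y = (2.22 + 0.46×3.06)×3.06 = 11.1 m²; P = b + 2y√(1+z²) = 2.22 + 2×3.06×1.101 = 8.956 m.
Hydraulic radius R = A/P = 11.1/8.956 = 1.239 m.
Manning's equation: Q = (1/n) A R^(2/3) S^(1/2) = (1/0.027) × 11.1 × 1.239^(2/3) × 0.002398^(1/2) = 23.2 m³/s.

Q = 23.2 m³/s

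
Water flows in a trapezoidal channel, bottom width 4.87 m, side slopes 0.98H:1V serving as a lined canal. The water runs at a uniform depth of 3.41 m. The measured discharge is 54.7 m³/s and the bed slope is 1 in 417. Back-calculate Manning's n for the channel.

n = 0.039

With bottom width b = 4.87 m and side slope z = 0.98: A = (b + zy)y = (4.87 + 0.98×3.41)×3.41 = 28 m²; P = b + 2y√(1+z²) = 4.87 + 2×3.41×1.4 = 14.42 m.
Hydraulic radius R = A/P = 28/14.42 = 1.942 m.
Rearranging Manning's equation: n = (1/Q) A R^(2/3) S^(1/2) = (1/54.7) × 28 × 1.942^(2/3) × √0.002398 = 0.039.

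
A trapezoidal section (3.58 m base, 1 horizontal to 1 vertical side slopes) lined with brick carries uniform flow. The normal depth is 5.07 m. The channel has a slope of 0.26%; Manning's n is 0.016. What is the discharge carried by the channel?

Q = 254 m³/s

With bottom width b = 3.58 m and side slope z = 1: A = (b + zy)y = (3.58 + 1×5.07)×5.07 = 43.86 m²; P = b + 2y√(1+z²) = 3.58 + 2×5.07×1.414 = 17.92 m.
Hydraulic radius R = A/P = 43.86/17.92 = 2.447 m.
Manning's equation: Q = (1/n) A R^(2/3) S^(1/2) = (1/0.016) × 43.86 × 2.447^(2/3) × 0.0026^(1/2) = 254 m³/s.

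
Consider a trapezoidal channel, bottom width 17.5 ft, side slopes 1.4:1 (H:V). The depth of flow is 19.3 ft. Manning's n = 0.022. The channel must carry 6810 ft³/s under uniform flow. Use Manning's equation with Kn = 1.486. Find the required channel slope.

S = 0.000619

With bottom width b = 17.5 ft and side slope z = 1.4: A = (b + zy)y = (17.5 + 1.4×19.3)×19.3 = 859.2 ft²; P = b + 2y√(1+z²) = 17.5 + 2×19.3×1.72 = 83.91 ft.
Hydraulic radius R = A/P = 859.2/83.91 = 10.24 ft.
From Manning's equation, S = [nQ / (1.486 A R^(2/3))]² = [0.022 × 6810 / (1.486 × 859.2 × 10.24^(2/3))]² = 0.000619.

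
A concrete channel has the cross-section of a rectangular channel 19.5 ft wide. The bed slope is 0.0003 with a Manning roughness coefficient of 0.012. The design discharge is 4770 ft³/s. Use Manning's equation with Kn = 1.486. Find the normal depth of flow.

y_n = 30.1 ft

Manning's equation rearranged: A R^(2/3) = nQ / (1.486·√S) = 0.012 × 4770 / (1.486 × √0.0003) = 2224.
Trying y = 36 ft: A R^(2/3) = 2731 — high.
Trying y = 30.1 ft: A R^(2/3) = 2222 — matches.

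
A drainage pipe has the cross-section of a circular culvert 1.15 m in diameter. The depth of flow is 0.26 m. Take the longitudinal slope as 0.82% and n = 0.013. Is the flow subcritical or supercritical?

For a circular section of diameter D = 1.15 m at depth y = 0.26 m, the central angle is θ = 2 arccos(1 − 2y/D) = 1.982 rad. Then A = (D²/8)(θ − sin θ) = 0.1761 m² and P = Dθ/2 = 1.14 m.
Hydraulic radius R = A/P = 0.1761/1.14 = 0.1545 m.
V = (1/n) R^(2/3) √S = (1/0.013) × 0.1545^(2/3) × √0.0082 = 2.006 m/s. Hydraulic depth D_h = A/T = 0.1761/0.9621 = 0.1831 m.
Froude number Fr = V/√(g·D_h) = 2.006/√(9.81×0.1831) = 1.5, which is greater than 1, so the flow is supercritical.

supercritical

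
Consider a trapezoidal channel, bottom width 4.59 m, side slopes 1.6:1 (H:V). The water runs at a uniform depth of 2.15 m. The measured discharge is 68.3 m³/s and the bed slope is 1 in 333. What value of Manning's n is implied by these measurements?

n = 0.017

With bottom width b = 4.59 m and side slope z = 1.6: A = (b + zy)y = (4.59 + 1.6×2.15)×2.15 = 17.26 m²; P = b + 2y√(1+z²) = 4.59 + 2×2.15×1.887 = 12.7 m.
Hydraulic radius R = A/P = 17.26/12.7 = 1.359 m.
Rearranging Manning's equation: n = (1/Q) A R^(2/3) S^(1/2) = (1/68.3) × 17.26 × 1.359^(2/3) × √0.003003 = 0.017.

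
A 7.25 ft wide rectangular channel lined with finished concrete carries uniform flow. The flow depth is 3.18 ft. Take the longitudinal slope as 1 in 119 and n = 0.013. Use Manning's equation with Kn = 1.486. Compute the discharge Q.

Q = 343 ft³/s

Flow area A = b·y = 7.25 × 3.18 = 23.05 ft². Wetted perimeter P = b + 2y = 7.25 + 2×3.18 = 13.61 ft.
Hydraulic radius R = A/P = 23.05/13.61 = 1.694 ft.
Manning's equation: Q = (1.486/n) A R^(2/3) S^(1/2) = (1.486/0.013) × 23.05 × 1.694^(2/3) × 0.008403^(1/2) = 343 ft³/s.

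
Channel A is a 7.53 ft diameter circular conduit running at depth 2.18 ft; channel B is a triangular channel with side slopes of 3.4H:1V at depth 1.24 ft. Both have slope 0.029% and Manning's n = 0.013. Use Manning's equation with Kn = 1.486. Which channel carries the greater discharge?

Channel A: For a circular section of diameter D = 7.53 ft at depth y = 2.18 ft, the central angle is θ = 2 arccos(1 − 2y/D) = 2.273 rad. Then A = (D²/8)(θ − sin θ) = 10.69 ft² and P = Dθ/2 = 8.556 ft. Hydraulic radius R = A/P = 10.69/8.556 = 1.25 ft. Q_A = (1.486/0.013)·10.69·1.25^(2/3)·√0.00029 = 24.15 ft³/s.
Channel B: For a triangular section with side slope z = 3.4: A = zy² = 3.4×1.24² = 5.228 ft²; P = 2y√(1+z²) = 2×1.24×3.544 = 8.789 ft. Hydraulic radius R = A/P = 5.228/8.789 = 0.5948 ft. Q_B = (1.486/0.013)·5.228·0.5948^(2/3)·√0.00029 = 7.197 ft³/s.
Q_A = 24.15 ft³/s vs Q_B = 7.197 ft³/s, so channel A carries more.

channel A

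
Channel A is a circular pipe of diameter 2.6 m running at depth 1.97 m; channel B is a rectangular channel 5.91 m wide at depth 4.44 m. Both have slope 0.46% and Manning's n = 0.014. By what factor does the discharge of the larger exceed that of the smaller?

10.5

Channel A: For a circular section of diameter D = 2.6 m at depth y = 1.97 m, the central angle is θ = 2 arccos(1 − 2y/D) = 4.225 rad. Then A = (D²/8)(θ − sin θ) = 4.316 m² and P = Dθ/2 = 5.492 m. Hydraulic radius R = A/P = 4.316/5.492 = 0.7859 m. Q_A = (1/0.014)·4.316·0.7859^(2/3)·√0.0046 = 17.81 m³/s.
Channel B: Flow area A = b·y = 5.91 × 4.44 = 26.24 m². Wetted perimeter P = b + 2y = 5.91 + 2×4.44 = 14.79 m. Hydraulic radius R = A/P = 26.24/14.79 = 1.774 m. Q_B = (1/0.014)·26.24·1.774^(2/3)·√0.0046 = 186.3 m³/s.
The larger discharge is 186.3 m³/s and the smaller is 17.81 m³/s; the ratio is 10.5.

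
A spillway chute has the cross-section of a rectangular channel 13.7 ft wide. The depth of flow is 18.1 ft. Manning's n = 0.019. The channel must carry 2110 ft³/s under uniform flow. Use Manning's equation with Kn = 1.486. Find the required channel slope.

S = 0.0014

Flow area A = b·y = 13.7 × 18.1 = 248 ft². Wetted perimeter P = b + 2y = 13.7 + 2×18.1 = 49.9 ft.
Hydraulic radius R = A/P = 248/49.9 = 4.969 ft.
From Manning's equation, S = [nQ / (1.486 A R^(2/3))]² = [0.019 × 2110 / (1.486 × 248 × 4.969^(2/3))]² = 0.0014.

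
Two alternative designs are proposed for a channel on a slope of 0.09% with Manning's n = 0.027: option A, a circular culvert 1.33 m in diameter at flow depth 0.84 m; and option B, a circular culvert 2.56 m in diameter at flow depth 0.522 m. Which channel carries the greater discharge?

channel A

Channel A: For a circular section of diameter D = 1.33 m at depth y = 0.84 m, the central angle is θ = 2 arccos(1 − 2y/D) = 3.674 rad. Then A = (D²/8)(θ − sin θ) = 0.9247 m² and P = Dθ/2 = 2.443 m. Hydraulic radius R = A/P = 0.9247/2.443 = 0.3785 m. Q_A = (1/0.027)·0.9247·0.3785^(2/3)·√0.0009 = 0.5376 m³/s.
Channel B: For a circular section of diameter D = 2.56 m at depth y = 0.522 m, the central angle is θ = 2 arccos(1 − 2y/D) = 1.874 rad. Then A = (D²/8)(θ − sin θ) = 0.7534 m² and P = Dθ/2 = 2.399 m. Hydraulic radius R = A/P = 0.7534/2.399 = 0.3141 m. Q_B = (1/0.027)·0.7534·0.3141^(2/3)·√0.0009 = 0.3868 m³/s.
Q_A = 0.5376 m³/s vs Q_B = 0.3868 m³/s, so channel A carries more.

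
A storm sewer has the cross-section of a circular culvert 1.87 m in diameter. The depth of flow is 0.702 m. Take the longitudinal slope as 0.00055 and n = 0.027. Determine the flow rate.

For a circular section of diameter D = 1.87 m at depth y = 0.702 m, the central angle is θ = 2 arccos(1 − 2y/D) = 2.638 rad. Then A = (D²/8)(θ − sin θ) = 0.9421 m² and P = Dθ/2 = 2.466 m.
Hydraulic radius R = A/P = 0.9421/2.466 = 0.382 m.
Manning's equation: Q = (1/n) A R^(2/3) S^(1/2) = (1/0.027) × 0.9421 × 0.382^(2/3) × 0.00055^(1/2) = 0.431 m³/s.

Q = 0.431 m³/s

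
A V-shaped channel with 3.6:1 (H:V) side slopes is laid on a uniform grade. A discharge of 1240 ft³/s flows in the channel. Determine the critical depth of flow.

At critical depth, Q² T / (g A³) = 1, i.e. A³/T = Q²/g = 1240²/32.2 = 47750.
Try y = 6.98 ft: A³/T = 107400 — over.
Try y = 4.05 ft: A³/T = 7061 — short.
Try y = 5.94 ft: A³/T = 47920 — ≈ 47750.

y_c = 5.94 ft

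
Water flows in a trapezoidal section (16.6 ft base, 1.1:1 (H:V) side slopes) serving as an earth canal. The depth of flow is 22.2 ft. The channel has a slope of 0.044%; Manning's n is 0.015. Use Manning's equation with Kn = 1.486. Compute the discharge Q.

Q = 9370 ft³/s

With bottom width b = 16.6 ft and side slope z = 1.1: A = (b + zy)y = (16.6 + 1.1×22.2)×22.2 = 910.6 ft²; P = b + 2y√(1+z²) = 16.6 + 2×22.2×1.487 = 82.61 ft.
Hydraulic radius R = A/P = 910.6/82.61 = 11.02 ft.
Manning's equation: Q = (1.486/n) A R^(2/3) S^(1/2) = (1.486/0.015) × 910.6 × 11.02^(2/3) × 0.00044^(1/2) = 9370 ft³/s.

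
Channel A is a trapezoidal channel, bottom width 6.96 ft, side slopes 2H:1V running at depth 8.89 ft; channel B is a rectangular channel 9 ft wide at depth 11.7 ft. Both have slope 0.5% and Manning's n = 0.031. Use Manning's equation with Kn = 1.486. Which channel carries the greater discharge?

Channel A: With bottom width b = 6.96 ft and side slope z = 2: A = (b + zy)y = (6.96 + 2×8.89)×8.89 = 219.9 ft²; P = b + 2y√(1+z²) = 6.96 + 2×8.89×2.236 = 46.72 ft. Hydraulic radius R = A/P = 219.9/46.72 = 4.708 ft. Q_A = (1.486/0.031)·219.9·4.708^(2/3)·√0.005 = 2094 ft³/s.
Channel B: Flow area A = b·y = 9 × 11.7 = 105.3 ft². Wetted perimeter P = b + 2y = 9 + 2×11.7 = 32.4 ft. Hydraulic radius R = A/P = 105.3/32.4 = 3.25 ft. Q_B = (1.486/0.031)·105.3·3.25^(2/3)·√0.005 = 783.1 ft³/s.
Q_A = 2094 ft³/s vs Q_B = 783.1 ft³/s, so channel A carries more.

channel A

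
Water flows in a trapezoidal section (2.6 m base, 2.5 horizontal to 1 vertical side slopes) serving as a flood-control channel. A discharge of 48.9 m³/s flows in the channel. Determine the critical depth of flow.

At critical depth, Q² T / (g A³) = 1, i.e. A³/T = Q²/g = 48.9²/9.81 = 243.8.
At y = 1.68 m: A³/T = 135.5 — low.
At y = 2.39 m: A³/T = 591.6 — high.
At y = 1.94 m: A³/T = 245.5 — ≈ 243.8.

y_c = 1.94 m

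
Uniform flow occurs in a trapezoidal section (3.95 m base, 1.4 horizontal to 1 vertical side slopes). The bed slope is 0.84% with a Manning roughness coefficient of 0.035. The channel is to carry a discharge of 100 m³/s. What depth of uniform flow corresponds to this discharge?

y_n = 3.13 m

Manning's equation rearranged: A R^(2/3) = nQ / (1·√S) = 0.035 × 100 / (√0.0084) = 38.19.
Try y = 2.64 m: A R^(2/3) = 27.02 — too small.
Try y = 3.82 m: A R^(2/3) = 57.83 — too large.
Try y = 3.13 m: A R^(2/3) = 38.18 — matches.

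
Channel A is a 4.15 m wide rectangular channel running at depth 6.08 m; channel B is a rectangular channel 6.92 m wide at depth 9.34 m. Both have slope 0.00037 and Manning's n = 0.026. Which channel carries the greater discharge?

Channel A: Flow area A = b·y = 4.15 × 6.08 = 25.23 m². Wetted perimeter P = b + 2y = 4.15 + 2×6.08 = 16.31 m. Hydraulic radius R = A/P = 25.23/16.31 = 1.547 m. Q_A = (1/0.026)·25.23·1.547^(2/3)·√0.00037 = 24.97 m³/s.
Channel B: Flow area A = b·y = 6.92 × 9.34 = 64.63 m². Wetted perimeter P = b + 2y = 6.92 + 2×9.34 = 25.6 m. Hydraulic radius R = A/P = 64.63/25.6 = 2.525 m. Q_B = (1/0.026)·64.63·2.525^(2/3)·√0.00037 = 88.66 m³/s.
Q_A = 24.97 m³/s vs Q_B = 88.66 m³/s, so channel B carries more.

channel B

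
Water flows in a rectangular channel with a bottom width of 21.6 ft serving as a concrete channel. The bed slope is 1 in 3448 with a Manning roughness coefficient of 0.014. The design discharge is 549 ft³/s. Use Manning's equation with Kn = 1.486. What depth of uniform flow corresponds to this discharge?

Manning's equation rearranged: A R^(2/3) = nQ / (1.486·√S) = 0.014 × 549 / (1.486 × √0.00029) = 303.7.
At y = 6.57 ft: A R^(2/3) = 362.6 — over.
At y = 4.74 ft: A R^(2/3) = 226.7 — short.
At y = 5.8 ft: A R^(2/3) = 303.7 — close enough.

y_n = 5.8 ft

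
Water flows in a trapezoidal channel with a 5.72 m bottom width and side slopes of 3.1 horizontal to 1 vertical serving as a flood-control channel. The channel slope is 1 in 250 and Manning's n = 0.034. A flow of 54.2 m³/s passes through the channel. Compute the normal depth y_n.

Manning's equation rearranged: A R^(2/3) = nQ / (1·√S) = 0.034 × 54.2 / (√0.004) = 29.14.
Try y = 2.49 m: A R^(2/3) = 44.34 — over.
Try y = 2.04 m: A R^(2/3) = 29.15 — close enough.

y_n = 2.04 m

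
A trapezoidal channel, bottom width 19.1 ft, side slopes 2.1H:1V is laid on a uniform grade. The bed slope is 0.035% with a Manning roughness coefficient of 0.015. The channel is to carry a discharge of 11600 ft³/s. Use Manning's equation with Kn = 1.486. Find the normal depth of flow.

Manning's equation rearranged: A R^(2/3) = nQ / (1.486·√S) = 0.015 × 11600 / (1.486 × √0.00035) = 6259.
At y = 23.9 ft: A R^(2/3) = 9020 — too large.
At y = 13.9 ft: A R^(2/3) = 2688 — too small.
At y = 20.4 ft: A R^(2/3) = 6282 — matches.

y_n = 20.4 ft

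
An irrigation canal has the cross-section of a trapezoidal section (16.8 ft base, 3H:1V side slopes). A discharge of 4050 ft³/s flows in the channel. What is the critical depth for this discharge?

At critical depth, Q² T / (g A³) = 1, i.e. A³/T = Q²/g = 4050²/32.2 = 509400.
Try y = 6.49 ft: A³/T = 234000 — short.
Try y = 10 ft: A³/T = 1335000 — over.
Try y = 7.9 ft: A³/T = 510200 — matches.

y_c = 7.9 ft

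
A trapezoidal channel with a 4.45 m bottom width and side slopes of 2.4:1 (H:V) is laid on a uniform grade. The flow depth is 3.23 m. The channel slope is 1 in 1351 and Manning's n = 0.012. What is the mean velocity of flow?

V = 3.42 m/s

With bottom width b = 4.45 m and side slope z = 2.4: A = (b + zy)y = (4.45 + 2.4×3.23)×3.23 = 39.41 m²; P = b + 2y√(1+z²) = 4.45 + 2×3.23×2.6 = 21.25 m.
Hydraulic radius R = A/P = 39.41/21.25 = 1.855 m.
From Manning's equation, V = (1/n) R^(2/3) S^(1/2) = (1/0.012) × 1.855^(2/3) × 0.0007402^(1/2) = 3.42 m/s.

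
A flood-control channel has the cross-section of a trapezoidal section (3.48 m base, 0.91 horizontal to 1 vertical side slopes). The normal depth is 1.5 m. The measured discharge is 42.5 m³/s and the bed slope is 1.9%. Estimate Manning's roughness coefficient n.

n = 0.023

With bottom width b = 3.48 m and side slope z = 0.91: A = (b + zy)y = (3.48 + 0.91×1.5)×1.5 = 7.268 m²; P = b + 2y√(1+z²) = 3.48 + 2×1.5×1.352 = 7.536 m.
Hydraulic radius R = A/P = 7.268/7.536 = 0.9643 m.
Rearranging Manning's equation: n = (1/Q) A R^(2/3) S^(1/2) = (1/42.5) × 7.268 × 0.9643^(2/3) × √0.019 = 0.023.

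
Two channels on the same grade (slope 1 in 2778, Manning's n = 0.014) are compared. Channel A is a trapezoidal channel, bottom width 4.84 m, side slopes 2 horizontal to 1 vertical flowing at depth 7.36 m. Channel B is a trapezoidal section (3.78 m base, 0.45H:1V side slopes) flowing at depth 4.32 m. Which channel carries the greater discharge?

Channel A: With bottom width b = 4.84 m and side slope z = 2: A = (b + zy)y = (4.84 + 2×7.36)×7.36 = 144 m²; P = b + 2y√(1+z²) = 4.84 + 2×7.36×2.236 = 37.75 m. Hydraulic radius R = A/P = 144/37.75 = 3.813 m. Q_A = (1/0.014)·144·3.813^(2/3)·√0.00036 = 476.2 m³/s.
Channel B: With bottom width b = 3.78 m and side slope z = 0.45: A = (b + zy)y = (3.78 + 0.45×4.32)×4.32 = 24.73 m²; P = b + 2y√(1+z²) = 3.78 + 2×4.32×1.097 = 13.25 m. Hydraulic radius R = A/P = 24.73/13.25 = 1.866 m. Q_B = (1/0.014)·24.73·1.866^(2/3)·√0.00036 = 50.79 m³/s.
Q_A = 476.2 m³/s vs Q_B = 50.79 m³/s, so channel A carries more.

channel A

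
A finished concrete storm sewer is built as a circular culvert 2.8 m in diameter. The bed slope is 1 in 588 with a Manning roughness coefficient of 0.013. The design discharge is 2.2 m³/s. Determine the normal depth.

Manning's equation rearranged: A R^(2/3) = nQ / (1·√S) = 0.013 × 2.2 / (√0.001701) = 0.6935.
At y = 0.87 m: A R^(2/3) = 1.017 — high.
At y = 0.49 m: A R^(2/3) = 0.3239 — low.
At y = 0.715 m: A R^(2/3) = 0.6935 — matches.

y_n = 0.715 m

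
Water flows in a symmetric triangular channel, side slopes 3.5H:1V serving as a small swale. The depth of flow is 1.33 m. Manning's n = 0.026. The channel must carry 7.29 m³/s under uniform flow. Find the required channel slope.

For a triangular section with side slope z = 3.5: A = zy² = 3.5×1.33² = 6.191 m²; P = 2y√(1+z²) = 2×1.33×3.64 = 9.683 m.
Hydraulic radius R = A/P = 6.191/9.683 = 0.6394 m.
From Manning's equation, S = [nQ / (1 A R^(2/3))]² = [0.026 × 7.29 / (1 × 6.191 × 0.6394^(2/3))]² = 0.0017.

S = 0.0017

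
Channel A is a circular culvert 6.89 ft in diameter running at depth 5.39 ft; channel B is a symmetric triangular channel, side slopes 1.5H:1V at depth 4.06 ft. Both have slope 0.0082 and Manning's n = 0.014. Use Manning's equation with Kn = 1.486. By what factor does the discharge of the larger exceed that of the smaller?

1.46

Channel A: For a circular section of diameter D = 6.89 ft at depth y = 5.39 ft, the central angle is θ = 2 arccos(1 − 2y/D) = 4.341 rad. Then A = (D²/8)(θ − sin θ) = 31.29 ft² and P = Dθ/2 = 14.96 ft. Hydraulic radius R = A/P = 31.29/14.96 = 2.092 ft. Q_A = (1.486/0.014)·31.29·2.092^(2/3)·√0.0082 = 492 ft³/s.
Channel B: For a triangular section with side slope z = 1.5: A = zy² = 1.5×4.06² = 24.73 ft²; P = 2y√(1+z²) = 2×4.06×1.803 = 14.64 ft. Hydraulic radius R = A/P = 24.73/14.64 = 1.689 ft. Q_B = (1.486/0.014)·24.73·1.689^(2/3)·√0.0082 = 337.1 ft³/s.
The larger discharge is 492 ft³/s and the smaller is 337.1 ft³/s; the ratio is 1.46.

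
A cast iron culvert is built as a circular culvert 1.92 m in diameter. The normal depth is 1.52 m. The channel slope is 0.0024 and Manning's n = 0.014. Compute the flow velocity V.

For a circular section of diameter D = 1.92 m at depth y = 1.52 m, the central angle is θ = 2 arccos(1 − 2y/D) = 4.387 rad. Then A = (D²/8)(θ − sin θ) = 2.458 m² and P = Dθ/2 = 4.212 m.
Hydraulic radius R = A/P = 2.458/4.212 = 0.5837 m.
From Manning's equation, V = (1/n) R^(2/3) S^(1/2) = (1/0.014) × 0.5837^(2/3) × 0.0024^(1/2) = 2.44 m/s.

V = 2.44 m/s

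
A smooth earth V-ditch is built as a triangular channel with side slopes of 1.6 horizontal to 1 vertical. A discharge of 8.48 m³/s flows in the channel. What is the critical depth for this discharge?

y_c = 1.42 m

At critical depth, Q² T / (g A³) = 1, i.e. A³/T = Q²/g = 8.48²/9.81 = 7.33.
At y = 1.59 m: A³/T = 13.01 — over.
At y = 1.24 m: A³/T = 3.752 — short.
At y = 1.42 m: A³/T = 7.39 — matches.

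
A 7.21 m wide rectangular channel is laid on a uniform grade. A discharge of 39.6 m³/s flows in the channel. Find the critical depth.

For a rectangular channel, critical depth y_c = (q²/g)^(1/3) where q = Q/b = 39.6/7.21 = 5.492 m²/s.
So y_c = (5.492²/9.81)^(1/3) = 1.45 m.

y_c = 1.45 m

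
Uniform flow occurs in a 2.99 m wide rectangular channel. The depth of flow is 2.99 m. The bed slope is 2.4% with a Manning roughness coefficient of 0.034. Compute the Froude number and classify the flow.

Flow area A = b·y = 2.99 × 2.99 = 8.94 m². Wetted perimeter P = b + 2y = 2.99 + 2×2.99 = 8.97 m.
Hydraulic radius R = A/P = 8.94/8.97 = 0.9967 m.
V = (1/n) R^(2/3) √S = (1/0.034) × 0.9967^(2/3) × √0.024 = 4.546 m/s. Hydraulic depth D_h = A/T = 8.94/2.99 = 2.99 m.
Froude number Fr = V/√(g·D_h) = 4.546/√(9.81×2.99) = 0.839, which is less than 1, so the flow is subcritical.

subcritical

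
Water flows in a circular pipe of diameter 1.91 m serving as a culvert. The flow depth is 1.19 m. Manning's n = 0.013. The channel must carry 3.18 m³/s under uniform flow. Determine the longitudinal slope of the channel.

For a circular section of diameter D = 1.91 m at depth y = 1.19 m, the central angle is θ = 2 arccos(1 − 2y/D) = 3.639 rad. Then A = (D²/8)(θ − sin θ) = 1.877 m² and P = Dθ/2 = 3.475 m.
Hydraulic radius R = A/P = 1.877/3.475 = 0.5401 m.
From Manning's equation, S = [nQ / (1 A R^(2/3))]² = [0.013 × 3.18 / (1 × 1.877 × 0.5401^(2/3))]² = 0.0011.

S = 0.0011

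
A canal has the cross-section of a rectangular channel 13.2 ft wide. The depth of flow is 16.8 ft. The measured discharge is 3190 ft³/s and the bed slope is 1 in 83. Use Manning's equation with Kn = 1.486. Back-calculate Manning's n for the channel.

Flow area A = b·y = 13.2 × 16.8 = 221.8 ft². Wetted perimeter P = b + 2y = 13.2 + 2×16.8 = 46.8 ft.
Hydraulic radius R = A/P = 221.8/46.8 = 4.738 ft.
Rearranging Manning's equation: n = (1.486/Q) A R^(2/3) S^(1/2) = (1.486/3190) × 221.8 × 4.738^(2/3) × √0.01205 = 0.032.

n = 0.032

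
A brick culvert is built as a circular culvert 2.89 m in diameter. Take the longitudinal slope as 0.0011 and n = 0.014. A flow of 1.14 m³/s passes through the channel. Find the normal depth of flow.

Manning's equation rearranged: A R^(2/3) = nQ / (1·√S) = 0.014 × 1.14 / (√0.0011) = 0.4812.
Trying y = 0.469 m: A R^(2/3) = 0.3019 — too small.
Trying y = 0.751 m: A R^(2/3) = 0.781 — too large.
Trying y = 0.589 m: A R^(2/3) = 0.4805 — matches.

y_n = 0.589 m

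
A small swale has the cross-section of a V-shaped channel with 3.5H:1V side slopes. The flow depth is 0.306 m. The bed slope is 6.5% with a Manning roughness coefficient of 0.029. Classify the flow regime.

supercritical

For a triangular section with side slope z = 3.5: A = zy² = 3.5×0.306² = 0.3277 m²; P = 2y√(1+z²) = 2×0.306×3.64 = 2.228 m.
Hydraulic radius R = A/P = 0.3277/2.228 = 0.1471 m.
V = (1/n) R^(2/3) √S = (1/0.029) × 0.1471^(2/3) × √0.065 = 2.45 m/s. Hydraulic depth D_h = A/T = 0.3277/2.142 = 0.153 m.
Froude number Fr = V/√(g·D_h) = 2.45/√(9.81×0.153) = 2, which is greater than 1, so the flow is supercritical.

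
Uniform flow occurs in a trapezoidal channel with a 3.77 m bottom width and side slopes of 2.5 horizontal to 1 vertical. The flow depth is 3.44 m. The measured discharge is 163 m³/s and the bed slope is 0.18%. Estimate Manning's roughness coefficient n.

n = 0.017

With bottom width b = 3.77 m and side slope z = 2.5: A = (b + zy)y = (3.77 + 2.5×3.44)×3.44 = 42.55 m²; P = b + 2y√(1+z²) = 3.77 + 2×3.44×2.693 = 22.29 m.
Hydraulic radius R = A/P = 42.55/22.29 = 1.909 m.
Rearranging Manning's equation: n = (1/Q) A R^(2/3) S^(1/2) = (1/163) × 42.55 × 1.909^(2/3) × √0.0018 = 0.017.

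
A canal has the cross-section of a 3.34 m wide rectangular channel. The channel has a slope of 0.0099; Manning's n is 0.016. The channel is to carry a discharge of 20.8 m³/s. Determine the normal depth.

y_n = 1.25 m

Manning's equation rearranged: A R^(2/3) = nQ / (1·√S) = 0.016 × 20.8 / (√0.0099) = 3.345.
At y = 1.5 m: A R^(2/3) = 4.282 — high.
At y = 0.932 m: A R^(2/3) = 2.21 — low.
At y = 1.25 m: A R^(2/3) = 3.338 — close enough.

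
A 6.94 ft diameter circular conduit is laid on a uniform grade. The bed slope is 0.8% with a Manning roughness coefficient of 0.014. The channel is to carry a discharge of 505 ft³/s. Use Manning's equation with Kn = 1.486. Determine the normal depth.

Manning's equation rearranged: A R^(2/3) = nQ / (1.486·√S) = 0.014 × 505 / (1.486 × √0.008) = 53.19.
Trying y = 6.45 ft: A R^(2/3) = 58.72 — high.
Trying y = 4.34 ft: A R^(2/3) = 39.06 — low.
Trying y = 5.53 ft: A R^(2/3) = 53.18 — close enough.

y_n = 5.53 ft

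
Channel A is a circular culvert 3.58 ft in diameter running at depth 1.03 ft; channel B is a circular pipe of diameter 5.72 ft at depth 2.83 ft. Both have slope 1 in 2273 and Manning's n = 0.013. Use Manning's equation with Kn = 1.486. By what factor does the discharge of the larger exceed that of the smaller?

Channel A: For a circular section of diameter D = 3.58 ft at depth y = 1.03 ft, the central angle is θ = 2 arccos(1 − 2y/D) = 2.265 rad. Then A = (D²/8)(θ − sin θ) = 2.396 ft² and P = Dθ/2 = 4.054 ft. Hydraulic radius R = A/P = 2.396/4.054 = 0.5912 ft. Q_A = (1.486/0.013)·2.396·0.5912^(2/3)·√0.0004399 = 4.047 ft³/s.
Channel B: For a circular section of diameter D = 5.72 ft at depth y = 2.83 ft, the central angle is θ = 2 arccos(1 − 2y/D) = 3.121 rad. Then A = (D²/8)(θ − sin θ) = 12.68 ft² and P = Dθ/2 = 8.925 ft. Hydraulic radius R = A/P = 12.68/8.925 = 1.42 ft. Q_B = (1.486/0.013)·12.68·1.42^(2/3)·√0.0004399 = 38.41 ft³/s.
The larger discharge is 38.41 ft³/s and the smaller is 4.047 ft³/s; the ratio is 9.49.

9.49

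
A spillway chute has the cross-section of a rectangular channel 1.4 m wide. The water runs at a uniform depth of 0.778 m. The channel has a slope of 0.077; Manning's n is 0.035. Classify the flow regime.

supercritical

Flow area A = b·y = 1.4 × 0.778 = 1.089 m². Wetted perimeter P = b + 2y = 1.4 + 2×0.778 = 2.956 m.
Hydraulic radius R = A/P = 1.089/2.956 = 0.3685 m.
V = (1/n) R^(2/3) √S = (1/0.035) × 0.3685^(2/3) × √0.077 = 4.075 m/s. Hydraulic depth D_h = A/T = 1.089/1.4 = 0.778 m.
Froude number Fr = V/√(g·D_h) = 4.075/√(9.81×0.778) = 1.47, which is greater than 1, so the flow is supercritical.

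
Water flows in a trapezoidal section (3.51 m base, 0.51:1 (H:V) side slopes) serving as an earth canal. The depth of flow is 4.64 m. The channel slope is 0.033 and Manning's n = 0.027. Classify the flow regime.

With bottom width b = 3.51 m and side slope z = 0.51: A = (b + zy)y = (3.51 + 0.51×4.64)×4.64 = 27.27 m²; P = b + 2y√(1+z²) = 3.51 + 2×4.64×1.123 = 13.93 m.
Hydraulic radius R = A/P = 27.27/13.93 = 1.958 m.
V = (1/n) R^(2/3) √S = (1/0.027) × 1.958^(2/3) × √0.033 = 10.53 m/s. Hydraulic depth D_h = A/T = 27.27/8.243 = 3.308 m.
Froude number Fr = V/√(g·D_h) = 10.53/√(9.81×3.308) = 1.85, which is greater than 1, so the flow is supercritical.

supercritical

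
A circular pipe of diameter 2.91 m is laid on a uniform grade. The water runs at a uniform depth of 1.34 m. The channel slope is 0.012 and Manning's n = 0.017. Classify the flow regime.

For a circular section of diameter D = 2.91 m at depth y = 1.34 m, the central angle is θ = 2 arccos(1 − 2y/D) = 2.983 rad. Then A = (D²/8)(θ − sin θ) = 2.991 m² and P = Dθ/2 = 4.341 m.
Hydraulic radius R = A/P = 2.991/4.341 = 0.6891 m.
V = (1/n) R^(2/3) √S = (1/0.017) × 0.6891^(2/3) × √0.012 = 5.027 m/s. Hydraulic depth D_h = A/T = 2.991/2.901 = 1.031 m.
Froude number Fr = V/√(g·D_h) = 5.027/√(9.81×1.031) = 1.58, which is greater than 1, so the flow is supercritical.

supercritical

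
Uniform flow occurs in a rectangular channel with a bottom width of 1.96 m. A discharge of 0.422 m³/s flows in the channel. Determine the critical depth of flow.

For a rectangular channel, critical depth y_c = (q²/g)^(1/3) where q = Q/b = 0.422/1.96 = 0.2153 m²/s.
So y_c = (0.2153²/9.81)^(1/3) = 0.168 m.

y_c = 0.168 m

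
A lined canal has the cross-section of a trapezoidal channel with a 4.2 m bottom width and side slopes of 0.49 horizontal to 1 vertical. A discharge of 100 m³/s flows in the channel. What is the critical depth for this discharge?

y_c = 3.37 m

At critical depth, Q² T / (g A³) = 1, i.e. A³/T = Q²/g = 100²/9.81 = 1019.
At y = 4.12 m: A³/T = 2042 — too large.
At y = 2.88 m: A³/T = 601 — too small.
At y = 3.37 m: A³/T = 1022 — matches.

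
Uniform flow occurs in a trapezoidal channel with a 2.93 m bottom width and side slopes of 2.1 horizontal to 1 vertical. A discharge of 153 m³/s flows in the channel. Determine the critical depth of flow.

y_c = 3.42 m

At critical depth, Q² T / (g A³) = 1, i.e. A³/T = Q²/g = 153²/9.81 = 2386.
At y = 4.18 m: A³/T = 5722 — too large.
At y = 2.84 m: A³/T = 1085 — too small.
At y = 3.42 m: A³/T = 2392 — close enough.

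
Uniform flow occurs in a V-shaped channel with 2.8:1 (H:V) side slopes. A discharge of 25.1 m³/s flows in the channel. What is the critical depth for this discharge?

At critical depth, Q² T / (g A³) = 1, i.e. A³/T = Q²/g = 25.1²/9.81 = 64.22.
Trying y = 2.18 m: A³/T = 193 — high.
Trying y = 1.48 m: A³/T = 27.84 — low.
Trying y = 1.75 m: A³/T = 64.34 — close enough.

y_c = 1.75 m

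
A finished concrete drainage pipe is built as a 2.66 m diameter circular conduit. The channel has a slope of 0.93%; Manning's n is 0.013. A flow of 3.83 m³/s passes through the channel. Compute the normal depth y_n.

y_n = 0.627 m

Manning's equation rearranged: A R^(2/3) = nQ / (1·√S) = 0.013 × 3.83 / (√0.0093) = 0.5163.
Try y = 0.539 m: A R^(2/3) = 0.3807 — too small.
Try y = 0.723 m: A R^(2/3) = 0.684 — too large.
Try y = 0.627 m: A R^(2/3) = 0.5159 — close enough.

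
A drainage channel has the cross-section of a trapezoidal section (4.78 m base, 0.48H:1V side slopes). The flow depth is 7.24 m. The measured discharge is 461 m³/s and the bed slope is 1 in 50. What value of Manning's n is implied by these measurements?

n = 0.037

With bottom width b = 4.78 m and side slope z = 0.48: A = (b + zy)y = (4.78 + 0.48×7.24)×7.24 = 59.77 m²; P = b + 2y√(1+z²) = 4.78 + 2×7.24×1.109 = 20.84 m.
Hydraulic radius R = A/P = 59.77/20.84 = 2.868 m.
Rearranging Manning's equation: n = (1/Q) A R^(2/3) S^(1/2) = (1/461) × 59.77 × 2.868^(2/3) × √0.02 = 0.037.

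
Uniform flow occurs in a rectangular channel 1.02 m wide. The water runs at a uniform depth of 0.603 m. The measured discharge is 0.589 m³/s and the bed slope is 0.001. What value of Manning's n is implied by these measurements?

Flow area A = b·y = 1.02 × 0.603 = 0.6151 m². Wetted perimeter P = b + 2y = 1.02 + 2×0.603 = 2.226 m.
Hydraulic radius R = A/P = 0.6151/2.226 = 0.2763 m.
Rearranging Manning's equation: n = (1/Q) A R^(2/3) S^(1/2) = (1/0.589) × 0.6151 × 0.2763^(2/3) × √0.001 = 0.014.

n = 0.014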